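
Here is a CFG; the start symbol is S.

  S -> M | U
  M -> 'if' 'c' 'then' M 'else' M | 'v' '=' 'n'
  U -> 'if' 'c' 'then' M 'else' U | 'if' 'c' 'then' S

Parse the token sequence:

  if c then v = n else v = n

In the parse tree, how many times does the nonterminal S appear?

[S [M if c then [M v = n] else [M v = n]]]

1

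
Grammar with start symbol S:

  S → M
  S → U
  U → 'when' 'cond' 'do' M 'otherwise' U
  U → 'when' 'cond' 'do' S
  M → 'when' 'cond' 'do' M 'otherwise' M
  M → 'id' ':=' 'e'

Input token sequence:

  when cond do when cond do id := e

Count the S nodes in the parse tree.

[S [U when cond do [S [U when cond do [S [M id := e]]]]]]

3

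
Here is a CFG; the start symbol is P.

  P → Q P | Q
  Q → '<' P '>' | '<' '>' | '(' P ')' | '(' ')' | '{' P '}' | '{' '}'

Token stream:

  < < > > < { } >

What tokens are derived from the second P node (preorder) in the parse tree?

[P [Q < [P [Q < >]] >] [P [Q < [P [Q { }]] >]]]

< >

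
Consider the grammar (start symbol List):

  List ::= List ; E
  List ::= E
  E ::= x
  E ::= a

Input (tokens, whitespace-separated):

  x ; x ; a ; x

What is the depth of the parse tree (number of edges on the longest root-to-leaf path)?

5

[List [List [List [List [E x]] ; [E x]] ; [E a]] ; [E x]]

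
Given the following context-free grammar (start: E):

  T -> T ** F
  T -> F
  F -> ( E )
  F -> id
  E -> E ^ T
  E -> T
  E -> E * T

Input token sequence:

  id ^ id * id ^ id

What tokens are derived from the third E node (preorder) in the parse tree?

[E [E [E [E [T [F id]]] ^ [T [F id]]] * [T [F id]]] ^ [T [F id]]]

id ^ id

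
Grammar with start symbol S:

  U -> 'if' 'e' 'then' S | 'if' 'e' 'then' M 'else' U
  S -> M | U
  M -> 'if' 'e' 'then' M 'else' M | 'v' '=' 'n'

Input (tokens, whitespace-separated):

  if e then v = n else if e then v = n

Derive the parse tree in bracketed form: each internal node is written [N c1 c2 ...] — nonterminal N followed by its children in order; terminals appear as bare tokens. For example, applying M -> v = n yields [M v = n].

S
U
if e then M else U
if e then v = n else U
if e then v = n else if e then S
if e then v = n else if e then M
if e then v = n else if e then v = n

[S [U if e then [M v = n] else [U if e then [S [M v = n]]]]]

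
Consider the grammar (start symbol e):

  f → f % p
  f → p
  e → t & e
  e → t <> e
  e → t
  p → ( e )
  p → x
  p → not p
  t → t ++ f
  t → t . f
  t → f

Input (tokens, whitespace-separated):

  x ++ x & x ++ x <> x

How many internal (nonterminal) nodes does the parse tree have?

18

[e [t [t [f [p x]]] ++ [f [p x]]] & [e [t [t [f [p x]]] ++ [f [p x]]] <> [e [t [f [p x]]]]]]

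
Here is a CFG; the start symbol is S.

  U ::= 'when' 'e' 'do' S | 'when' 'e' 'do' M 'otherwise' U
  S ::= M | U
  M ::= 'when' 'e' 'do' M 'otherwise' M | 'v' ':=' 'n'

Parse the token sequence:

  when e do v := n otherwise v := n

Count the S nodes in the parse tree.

[S [M when e do [M v := n] otherwise [M v := n]]]

1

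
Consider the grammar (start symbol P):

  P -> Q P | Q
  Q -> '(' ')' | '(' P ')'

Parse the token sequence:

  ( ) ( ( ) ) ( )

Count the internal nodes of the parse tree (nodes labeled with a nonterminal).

8

[P [Q ( )] [P [Q ( [P [Q ( )]] )] [P [Q ( )]]]]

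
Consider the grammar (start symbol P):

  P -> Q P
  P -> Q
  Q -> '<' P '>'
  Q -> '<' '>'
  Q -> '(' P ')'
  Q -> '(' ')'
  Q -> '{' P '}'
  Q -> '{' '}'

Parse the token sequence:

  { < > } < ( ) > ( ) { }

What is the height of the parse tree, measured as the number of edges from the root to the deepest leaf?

[P [Q { [P [Q < >]] }] [P [Q < [P [Q ( )]] >] [P [Q ( )] [P [Q { }]]]]]

5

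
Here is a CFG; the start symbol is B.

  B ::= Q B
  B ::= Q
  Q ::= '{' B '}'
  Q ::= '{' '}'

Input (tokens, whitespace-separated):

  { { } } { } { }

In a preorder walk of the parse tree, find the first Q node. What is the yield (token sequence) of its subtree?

{ { } }

[B [Q { [B [Q { }]] }] [B [Q { }] [B [Q { }]]]]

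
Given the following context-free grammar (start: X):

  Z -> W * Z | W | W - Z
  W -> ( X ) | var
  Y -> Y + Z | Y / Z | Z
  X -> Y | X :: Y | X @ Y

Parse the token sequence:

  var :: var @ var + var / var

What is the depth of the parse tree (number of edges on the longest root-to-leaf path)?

6

[X [X [X [Y [Z [W var]]]] :: [Y [Z [W var]]]] @ [Y [Y [Y [Z [W var]]] + [Z [W var]]] / [Z [W var]]]]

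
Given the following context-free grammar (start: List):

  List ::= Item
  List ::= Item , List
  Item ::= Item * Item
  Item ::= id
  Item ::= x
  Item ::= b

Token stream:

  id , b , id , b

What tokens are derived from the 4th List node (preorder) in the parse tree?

b

[List [Item id] , [List [Item b] , [List [Item id] , [List [Item b]]]]]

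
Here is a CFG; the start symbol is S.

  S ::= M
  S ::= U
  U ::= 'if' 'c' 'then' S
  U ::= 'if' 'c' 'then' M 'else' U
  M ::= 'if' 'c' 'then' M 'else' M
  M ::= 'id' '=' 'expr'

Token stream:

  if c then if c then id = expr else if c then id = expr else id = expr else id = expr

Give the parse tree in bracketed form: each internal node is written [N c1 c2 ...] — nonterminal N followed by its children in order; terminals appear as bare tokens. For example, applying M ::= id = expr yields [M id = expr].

[S [M if c then [M if c then [M id = expr] else [M if c then [M id = expr] else [M id = expr]]] else [M id = expr]]]

S
M
if c then M else M
if c then if c then M else M else M
if c then if c then id = expr else M else M
if c then if c then id = expr else if c then M else M else M
if c then if c then id = expr else if c then id = expr else M else M
if c then if c then id = expr else if c then id = expr else id = expr else M
if c then if c then id = expr else if c then id = expr else id = expr else id = expr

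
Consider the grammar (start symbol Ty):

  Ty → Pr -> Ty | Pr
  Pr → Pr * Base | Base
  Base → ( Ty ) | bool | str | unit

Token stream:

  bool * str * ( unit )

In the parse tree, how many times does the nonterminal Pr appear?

4

[Ty [Pr [Pr [Pr [Base bool]] * [Base str]] * [Base ( [Ty [Pr [Base unit]]] )]]]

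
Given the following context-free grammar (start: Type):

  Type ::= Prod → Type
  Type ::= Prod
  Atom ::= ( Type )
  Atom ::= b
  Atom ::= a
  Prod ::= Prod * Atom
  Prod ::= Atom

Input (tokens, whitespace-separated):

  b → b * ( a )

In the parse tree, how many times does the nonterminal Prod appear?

4

[Type [Prod [Atom b]] → [Type [Prod [Prod [Atom b]] * [Atom ( [Type [Prod [Atom a]]] )]]]]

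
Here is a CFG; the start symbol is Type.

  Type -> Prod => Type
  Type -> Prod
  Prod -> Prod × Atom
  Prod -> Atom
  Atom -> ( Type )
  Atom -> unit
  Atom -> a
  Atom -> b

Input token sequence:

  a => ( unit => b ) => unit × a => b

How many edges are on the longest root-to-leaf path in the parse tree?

[Type [Prod [Atom a]] => [Type [Prod [Atom ( [Type [Prod [Atom unit]] => [Type [Prod [Atom b]]]] )]] => [Type [Prod [Prod [Atom unit]] × [Atom a]] => [Type [Prod [Atom b]]]]]]

8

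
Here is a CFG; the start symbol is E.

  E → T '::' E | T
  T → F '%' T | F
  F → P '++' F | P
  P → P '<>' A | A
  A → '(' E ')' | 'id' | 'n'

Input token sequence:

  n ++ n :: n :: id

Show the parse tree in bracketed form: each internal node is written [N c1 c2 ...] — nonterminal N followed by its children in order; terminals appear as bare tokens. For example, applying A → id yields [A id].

E
T :: E
F :: E
P ++ F :: E
A ++ F :: E
n ++ F :: E
n ++ P :: E
n ++ A :: E
n ++ n :: E
n ++ n :: T :: E
n ++ n :: F :: E
n ++ n :: P :: E
n ++ n :: A :: E
n ++ n :: n :: E
n ++ n :: n :: T
n ++ n :: n :: F
n ++ n :: n :: P
n ++ n :: n :: A
n ++ n :: n :: id

[E [T [F [P [A n]] ++ [F [P [A n]]]]] :: [E [T [F [P [A n]]]] :: [E [T [F [P [A id]]]]]]]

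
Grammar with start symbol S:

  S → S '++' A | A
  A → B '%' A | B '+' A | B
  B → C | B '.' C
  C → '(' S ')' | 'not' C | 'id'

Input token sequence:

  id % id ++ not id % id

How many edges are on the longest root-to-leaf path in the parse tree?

[S [S [A [B [C id]] % [A [B [C id]]]]] ++ [A [B [C not [C id]]] % [A [B [C id]]]]]

6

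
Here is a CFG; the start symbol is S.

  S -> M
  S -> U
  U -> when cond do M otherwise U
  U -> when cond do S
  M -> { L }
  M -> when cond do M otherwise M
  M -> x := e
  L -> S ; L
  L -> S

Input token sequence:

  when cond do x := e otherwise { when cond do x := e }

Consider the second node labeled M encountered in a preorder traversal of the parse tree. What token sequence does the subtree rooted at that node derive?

x := e

[S [M when cond do [M x := e] otherwise [M { [L [S [U when cond do [S [M x := e]]]]] }]]]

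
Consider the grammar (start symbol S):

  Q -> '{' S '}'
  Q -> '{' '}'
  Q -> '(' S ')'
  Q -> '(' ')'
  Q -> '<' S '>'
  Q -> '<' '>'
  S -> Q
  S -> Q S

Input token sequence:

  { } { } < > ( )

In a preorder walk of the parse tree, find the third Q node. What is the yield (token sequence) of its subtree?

< >

[S [Q { }] [S [Q { }] [S [Q < >] [S [Q ( )]]]]]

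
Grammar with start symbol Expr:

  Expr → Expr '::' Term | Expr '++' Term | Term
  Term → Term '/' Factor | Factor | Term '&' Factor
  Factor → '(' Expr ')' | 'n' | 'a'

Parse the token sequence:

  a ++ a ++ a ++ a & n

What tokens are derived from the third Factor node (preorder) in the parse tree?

[Expr [Expr [Expr [Expr [Term [Factor a]]] ++ [Term [Factor a]]] ++ [Term [Factor a]]] ++ [Term [Term [Factor a]] & [Factor n]]]

a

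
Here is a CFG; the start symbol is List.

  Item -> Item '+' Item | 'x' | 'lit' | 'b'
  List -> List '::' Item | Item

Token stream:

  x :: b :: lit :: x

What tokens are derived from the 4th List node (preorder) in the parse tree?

[List [List [List [List [Item x]] :: [Item b]] :: [Item lit]] :: [Item x]]

x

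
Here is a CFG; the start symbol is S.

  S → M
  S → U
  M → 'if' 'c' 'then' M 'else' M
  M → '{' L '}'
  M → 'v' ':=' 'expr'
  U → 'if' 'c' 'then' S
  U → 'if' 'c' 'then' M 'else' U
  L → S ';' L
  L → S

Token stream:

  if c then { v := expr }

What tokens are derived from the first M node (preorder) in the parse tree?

[S [U if c then [S [M { [L [S [M v := expr]]] }]]]]

{ v := expr }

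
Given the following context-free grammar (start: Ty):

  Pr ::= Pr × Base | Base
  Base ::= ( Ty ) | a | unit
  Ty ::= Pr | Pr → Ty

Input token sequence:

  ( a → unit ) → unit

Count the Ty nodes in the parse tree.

4

[Ty [Pr [Base ( [Ty [Pr [Base a]] → [Ty [Pr [Base unit]]]] )]] → [Ty [Pr [Base unit]]]]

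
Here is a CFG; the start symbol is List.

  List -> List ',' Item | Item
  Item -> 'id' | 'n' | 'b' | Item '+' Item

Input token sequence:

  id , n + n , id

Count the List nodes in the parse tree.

3

[List [List [List [Item id]] , [Item [Item n] + [Item n]]] , [Item id]]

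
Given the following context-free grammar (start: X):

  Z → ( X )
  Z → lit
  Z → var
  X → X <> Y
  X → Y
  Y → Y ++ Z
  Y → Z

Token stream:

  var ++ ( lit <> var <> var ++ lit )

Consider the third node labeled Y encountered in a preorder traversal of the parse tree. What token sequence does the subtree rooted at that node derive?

lit

[X [Y [Y [Z var]] ++ [Z ( [X [X [X [Y [Z lit]]] <> [Y [Z var]]] <> [Y [Y [Z var]] ++ [Z lit]]] )]]]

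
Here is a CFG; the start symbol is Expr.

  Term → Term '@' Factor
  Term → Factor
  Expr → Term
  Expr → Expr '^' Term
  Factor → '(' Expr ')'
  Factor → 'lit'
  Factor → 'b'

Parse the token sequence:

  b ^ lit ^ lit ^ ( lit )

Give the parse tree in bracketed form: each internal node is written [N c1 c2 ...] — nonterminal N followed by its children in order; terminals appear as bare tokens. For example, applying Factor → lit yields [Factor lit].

[Expr [Expr [Expr [Expr [Term [Factor b]]] ^ [Term [Factor lit]]] ^ [Term [Factor lit]]] ^ [Term [Factor ( [Expr [Term [Factor lit]]] )]]]

Expr
Expr ^ Term
Expr ^ Term ^ Term
Expr ^ Term ^ Term ^ Term
Term ^ Term ^ Term ^ Term
Factor ^ Term ^ Term ^ Term
b ^ Term ^ Term ^ Term
b ^ Factor ^ Term ^ Term
b ^ lit ^ Term ^ Term
b ^ lit ^ Factor ^ Term
b ^ lit ^ lit ^ Term
b ^ lit ^ lit ^ Factor
b ^ lit ^ lit ^ ( Expr )
b ^ lit ^ lit ^ ( Term )
b ^ lit ^ lit ^ ( Factor )
b ^ lit ^ lit ^ ( lit )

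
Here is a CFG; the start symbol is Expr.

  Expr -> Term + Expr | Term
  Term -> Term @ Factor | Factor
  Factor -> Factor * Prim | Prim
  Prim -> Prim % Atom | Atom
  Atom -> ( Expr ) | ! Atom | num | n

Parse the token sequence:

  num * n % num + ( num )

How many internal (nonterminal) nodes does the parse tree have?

[Expr [Term [Factor [Factor [Prim [Atom num]]] * [Prim [Prim [Atom n]] % [Atom num]]]] + [Expr [Term [Factor [Prim [Atom ( [Expr [Term [Factor [Prim [Atom num]]]]] )]]]]]]

20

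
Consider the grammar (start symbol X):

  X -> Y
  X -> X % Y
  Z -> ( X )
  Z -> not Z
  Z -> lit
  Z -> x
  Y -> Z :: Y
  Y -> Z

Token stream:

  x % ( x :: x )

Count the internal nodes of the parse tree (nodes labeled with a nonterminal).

11

[X [X [Y [Z x]]] % [Y [Z ( [X [Y [Z x] :: [Y [Z x]]]] )]]]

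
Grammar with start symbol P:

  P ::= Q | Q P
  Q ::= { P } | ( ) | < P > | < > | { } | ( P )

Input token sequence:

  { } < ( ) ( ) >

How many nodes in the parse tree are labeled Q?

4

[P [Q { }] [P [Q < [P [Q ( )] [P [Q ( )]]] >]]]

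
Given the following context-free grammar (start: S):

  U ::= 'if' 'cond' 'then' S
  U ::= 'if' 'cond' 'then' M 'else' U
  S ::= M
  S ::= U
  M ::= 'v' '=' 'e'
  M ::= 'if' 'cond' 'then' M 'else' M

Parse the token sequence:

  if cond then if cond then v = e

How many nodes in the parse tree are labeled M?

[S [U if cond then [S [U if cond then [S [M v = e]]]]]]

1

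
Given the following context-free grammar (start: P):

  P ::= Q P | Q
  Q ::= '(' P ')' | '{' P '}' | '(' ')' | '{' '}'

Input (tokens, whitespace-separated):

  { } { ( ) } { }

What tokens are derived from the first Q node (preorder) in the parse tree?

[P [Q { }] [P [Q { [P [Q ( )]] }] [P [Q { }]]]]

{ }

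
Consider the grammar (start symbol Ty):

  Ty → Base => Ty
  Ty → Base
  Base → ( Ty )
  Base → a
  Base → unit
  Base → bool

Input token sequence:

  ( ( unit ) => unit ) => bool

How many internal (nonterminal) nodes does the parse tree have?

10

[Ty [Base ( [Ty [Base ( [Ty [Base unit]] )] => [Ty [Base unit]]] )] => [Ty [Base bool]]]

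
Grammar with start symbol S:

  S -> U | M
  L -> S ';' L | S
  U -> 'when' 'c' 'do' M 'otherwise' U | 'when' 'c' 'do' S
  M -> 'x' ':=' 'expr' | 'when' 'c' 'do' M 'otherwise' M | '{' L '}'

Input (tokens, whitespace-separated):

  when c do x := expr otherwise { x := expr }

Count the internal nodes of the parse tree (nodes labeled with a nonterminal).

7

[S [M when c do [M x := expr] otherwise [M { [L [S [M x := expr]]] }]]]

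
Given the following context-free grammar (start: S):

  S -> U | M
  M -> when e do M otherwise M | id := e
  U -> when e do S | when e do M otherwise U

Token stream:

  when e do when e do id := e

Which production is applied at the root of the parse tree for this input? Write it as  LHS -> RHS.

[S [U when e do [S [U when e do [S [M id := e]]]]]]

S -> U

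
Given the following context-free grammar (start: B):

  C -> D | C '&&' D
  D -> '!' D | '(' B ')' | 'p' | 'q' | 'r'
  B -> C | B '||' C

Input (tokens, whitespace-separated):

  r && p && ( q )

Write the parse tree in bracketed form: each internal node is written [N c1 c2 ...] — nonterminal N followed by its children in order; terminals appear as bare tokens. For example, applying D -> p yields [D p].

B
C
C && D
C && D && D
D && D && D
r && D && D
r && p && D
r && p && ( B )
r && p && ( C )
r && p && ( D )
r && p && ( q )

[B [C [C [C [D r]] && [D p]] && [D ( [B [C [D q]]] )]]]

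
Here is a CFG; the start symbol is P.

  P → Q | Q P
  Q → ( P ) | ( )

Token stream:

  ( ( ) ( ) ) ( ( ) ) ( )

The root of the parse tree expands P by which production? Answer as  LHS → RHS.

P → Q P

[P [Q ( [P [Q ( )] [P [Q ( )]]] )] [P [Q ( [P [Q ( )]] )] [P [Q ( )]]]]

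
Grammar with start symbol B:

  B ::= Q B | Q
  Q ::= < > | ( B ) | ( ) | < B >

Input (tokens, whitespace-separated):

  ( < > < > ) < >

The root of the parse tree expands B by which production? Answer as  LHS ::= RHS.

B ::= Q B

[B [Q ( [B [Q < >] [B [Q < >]]] )] [B [Q < >]]]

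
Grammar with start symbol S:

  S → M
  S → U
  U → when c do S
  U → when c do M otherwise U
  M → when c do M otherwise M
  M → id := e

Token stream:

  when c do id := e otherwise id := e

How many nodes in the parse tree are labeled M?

3

[S [M when c do [M id := e] otherwise [M id := e]]]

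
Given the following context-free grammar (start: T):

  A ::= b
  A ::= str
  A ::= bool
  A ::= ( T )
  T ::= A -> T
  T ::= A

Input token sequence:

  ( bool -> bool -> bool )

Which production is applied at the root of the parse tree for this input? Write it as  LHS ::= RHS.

T ::= A

[T [A ( [T [A bool] -> [T [A bool] -> [T [A bool]]]] )]]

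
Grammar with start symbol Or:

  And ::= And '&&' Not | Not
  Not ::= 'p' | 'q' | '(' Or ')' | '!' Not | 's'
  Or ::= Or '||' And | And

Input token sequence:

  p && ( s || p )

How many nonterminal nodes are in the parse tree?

[Or [And [And [Not p]] && [Not ( [Or [Or [And [Not s]]] || [And [Not p]]] )]]]

11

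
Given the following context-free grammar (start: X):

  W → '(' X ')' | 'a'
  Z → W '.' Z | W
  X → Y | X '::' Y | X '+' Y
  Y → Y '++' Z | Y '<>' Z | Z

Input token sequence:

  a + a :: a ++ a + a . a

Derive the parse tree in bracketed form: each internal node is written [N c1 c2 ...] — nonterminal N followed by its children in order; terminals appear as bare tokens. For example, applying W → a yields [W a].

X
X + Y
X :: Y + Y
X + Y :: Y + Y
Y + Y :: Y + Y
Z + Y :: Y + Y
W + Y :: Y + Y
a + Y :: Y + Y
a + Z :: Y + Y
a + W :: Y + Y
a + a :: Y + Y
a + a :: Y ++ Z + Y
a + a :: Z ++ Z + Y
a + a :: W ++ Z + Y
a + a :: a ++ Z + Y
a + a :: a ++ W + Y
a + a :: a ++ a + Y
a + a :: a ++ a + Z
a + a :: a ++ a + W . Z
a + a :: a ++ a + a . Z
a + a :: a ++ a + a . W
a + a :: a ++ a + a . a

[X [X [X [X [Y [Z [W a]]]] + [Y [Z [W a]]]] :: [Y [Y [Z [W a]]] ++ [Z [W a]]]] + [Y [Z [W a] . [Z [W a]]]]]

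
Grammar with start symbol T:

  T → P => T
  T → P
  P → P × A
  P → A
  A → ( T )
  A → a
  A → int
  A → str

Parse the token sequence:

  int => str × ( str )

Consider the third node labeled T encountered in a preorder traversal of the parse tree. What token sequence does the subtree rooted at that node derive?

str

[T [P [A int]] => [T [P [P [A str]] × [A ( [T [P [A str]]] )]]]]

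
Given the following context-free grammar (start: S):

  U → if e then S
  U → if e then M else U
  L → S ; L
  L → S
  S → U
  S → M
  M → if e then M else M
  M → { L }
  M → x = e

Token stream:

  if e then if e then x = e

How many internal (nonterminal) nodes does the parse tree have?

[S [U if e then [S [U if e then [S [M x = e]]]]]]

6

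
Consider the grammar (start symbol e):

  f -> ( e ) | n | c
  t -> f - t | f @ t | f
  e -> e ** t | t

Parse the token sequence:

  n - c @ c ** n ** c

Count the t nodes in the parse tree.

[e [e [e [t [f n] - [t [f c] @ [t [f c]]]]] ** [t [f n]]] ** [t [f c]]]

5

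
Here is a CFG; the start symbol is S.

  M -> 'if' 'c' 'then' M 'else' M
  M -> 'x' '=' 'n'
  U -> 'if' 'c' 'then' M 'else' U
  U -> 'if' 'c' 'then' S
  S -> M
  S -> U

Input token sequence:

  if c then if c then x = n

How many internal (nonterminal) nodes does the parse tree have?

[S [U if c then [S [U if c then [S [M x = n]]]]]]

6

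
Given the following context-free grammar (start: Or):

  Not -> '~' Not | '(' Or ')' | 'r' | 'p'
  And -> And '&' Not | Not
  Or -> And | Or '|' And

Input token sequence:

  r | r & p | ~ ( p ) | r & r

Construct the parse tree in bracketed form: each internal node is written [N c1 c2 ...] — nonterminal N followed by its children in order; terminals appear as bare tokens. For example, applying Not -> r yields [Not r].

[Or [Or [Or [Or [And [Not r]]] | [And [And [Not r]] & [Not p]]] | [And [Not ~ [Not ( [Or [And [Not p]]] )]]]] | [And [And [Not r]] & [Not r]]]

Or
Or | And
Or | And | And
Or | And | And | And
And | And | And | And
Not | And | And | And
r | And | And | And
r | And & Not | And | And
r | Not & Not | And | And
r | r & Not | And | And
r | r & p | And | And
r | r & p | Not | And
r | r & p | ~ Not | And
r | r & p | ~ ( Or ) | And
r | r & p | ~ ( And ) | And
r | r & p | ~ ( Not ) | And
r | r & p | ~ ( p ) | And
r | r & p | ~ ( p ) | And & Not
r | r & p | ~ ( p ) | Not & Not
r | r & p | ~ ( p ) | r & Not
r | r & p | ~ ( p ) | r & r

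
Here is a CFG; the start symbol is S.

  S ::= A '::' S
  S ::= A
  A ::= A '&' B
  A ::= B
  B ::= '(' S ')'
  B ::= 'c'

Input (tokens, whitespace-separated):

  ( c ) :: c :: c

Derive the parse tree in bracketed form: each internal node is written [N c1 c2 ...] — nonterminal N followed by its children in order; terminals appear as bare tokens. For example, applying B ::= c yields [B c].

S
A :: S
B :: S
( S ) :: S
( A ) :: S
( B ) :: S
( c ) :: S
( c ) :: A :: S
( c ) :: B :: S
( c ) :: c :: S
( c ) :: c :: A
( c ) :: c :: B
( c ) :: c :: c

[S [A [B ( [S [A [B c]]] )]] :: [S [A [B c]] :: [S [A [B c]]]]]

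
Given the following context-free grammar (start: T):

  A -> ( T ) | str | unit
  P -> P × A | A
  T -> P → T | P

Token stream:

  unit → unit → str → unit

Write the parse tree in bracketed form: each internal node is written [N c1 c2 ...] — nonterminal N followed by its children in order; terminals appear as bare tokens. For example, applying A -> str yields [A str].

T
P → T
A → T
unit → T
unit → P → T
unit → A → T
unit → unit → T
unit → unit → P → T
unit → unit → A → T
unit → unit → str → T
unit → unit → str → P
unit → unit → str → A
unit → unit → str → unit

[T [P [A unit]] → [T [P [A unit]] → [T [P [A str]] → [T [P [A unit]]]]]]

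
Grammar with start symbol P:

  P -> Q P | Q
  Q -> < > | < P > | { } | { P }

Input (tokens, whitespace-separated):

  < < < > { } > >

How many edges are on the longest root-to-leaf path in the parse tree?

[P [Q < [P [Q < [P [Q < >] [P [Q { }]]] >]] >]]

7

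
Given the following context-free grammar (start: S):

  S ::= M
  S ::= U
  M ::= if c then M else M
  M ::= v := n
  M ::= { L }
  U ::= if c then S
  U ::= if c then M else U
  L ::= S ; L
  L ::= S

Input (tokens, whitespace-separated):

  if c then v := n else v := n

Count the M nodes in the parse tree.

3

[S [M if c then [M v := n] else [M v := n]]]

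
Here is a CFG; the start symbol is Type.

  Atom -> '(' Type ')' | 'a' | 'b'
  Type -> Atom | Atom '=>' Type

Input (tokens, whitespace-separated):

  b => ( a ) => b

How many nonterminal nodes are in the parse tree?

[Type [Atom b] => [Type [Atom ( [Type [Atom a]] )] => [Type [Atom b]]]]

8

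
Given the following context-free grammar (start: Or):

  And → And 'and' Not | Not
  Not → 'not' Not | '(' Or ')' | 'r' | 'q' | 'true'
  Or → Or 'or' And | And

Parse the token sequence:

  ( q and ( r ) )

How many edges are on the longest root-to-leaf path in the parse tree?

[Or [And [Not ( [Or [And [And [Not q]] and [Not ( [Or [And [Not r]]] )]]] )]]]

9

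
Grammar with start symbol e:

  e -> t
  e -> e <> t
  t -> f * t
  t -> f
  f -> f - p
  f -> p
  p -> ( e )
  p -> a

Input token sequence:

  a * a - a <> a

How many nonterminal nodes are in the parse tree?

[e [e [t [f [p a]] * [t [f [f [p a]] - [p a]]]]] <> [t [f [p a]]]]

13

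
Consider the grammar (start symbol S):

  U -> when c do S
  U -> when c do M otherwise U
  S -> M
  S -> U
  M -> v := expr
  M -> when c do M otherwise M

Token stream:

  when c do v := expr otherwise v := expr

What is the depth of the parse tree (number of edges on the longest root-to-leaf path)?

[S [M when c do [M v := expr] otherwise [M v := expr]]]

3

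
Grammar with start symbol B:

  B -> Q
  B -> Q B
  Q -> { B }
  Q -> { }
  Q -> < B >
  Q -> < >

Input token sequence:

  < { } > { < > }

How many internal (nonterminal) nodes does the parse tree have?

[B [Q < [B [Q { }]] >] [B [Q { [B [Q < >]] }]]]

8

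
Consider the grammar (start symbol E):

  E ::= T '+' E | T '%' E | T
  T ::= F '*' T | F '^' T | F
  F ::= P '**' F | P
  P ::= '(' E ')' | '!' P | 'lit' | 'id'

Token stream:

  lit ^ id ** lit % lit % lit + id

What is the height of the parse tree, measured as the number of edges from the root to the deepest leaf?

[E [T [F [P lit]] ^ [T [F [P id] ** [F [P lit]]]]] % [E [T [F [P lit]]] % [E [T [F [P lit]]] + [E [T [F [P id]]]]]]]

7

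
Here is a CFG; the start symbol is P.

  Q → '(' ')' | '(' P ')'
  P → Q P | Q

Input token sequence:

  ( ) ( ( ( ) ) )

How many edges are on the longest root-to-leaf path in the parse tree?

7

[P [Q ( )] [P [Q ( [P [Q ( [P [Q ( )]] )]] )]]]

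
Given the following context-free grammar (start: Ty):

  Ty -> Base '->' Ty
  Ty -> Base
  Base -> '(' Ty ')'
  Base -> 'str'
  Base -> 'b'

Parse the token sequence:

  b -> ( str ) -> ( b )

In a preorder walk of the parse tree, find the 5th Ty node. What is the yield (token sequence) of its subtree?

[Ty [Base b] -> [Ty [Base ( [Ty [Base str]] )] -> [Ty [Base ( [Ty [Base b]] )]]]]

b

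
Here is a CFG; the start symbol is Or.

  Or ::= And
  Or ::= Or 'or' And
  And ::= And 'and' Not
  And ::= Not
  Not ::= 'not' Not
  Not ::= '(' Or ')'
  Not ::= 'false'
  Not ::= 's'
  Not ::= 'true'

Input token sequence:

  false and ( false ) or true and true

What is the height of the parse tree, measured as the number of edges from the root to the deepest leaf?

7

[Or [Or [And [And [Not false]] and [Not ( [Or [And [Not false]]] )]]] or [And [And [Not true]] and [Not true]]]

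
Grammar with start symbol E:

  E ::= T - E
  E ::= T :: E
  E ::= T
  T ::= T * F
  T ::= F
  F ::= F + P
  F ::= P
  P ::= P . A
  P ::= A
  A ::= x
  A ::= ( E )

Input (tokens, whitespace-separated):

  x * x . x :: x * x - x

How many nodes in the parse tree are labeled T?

[E [T [T [F [P [A x]]]] * [F [P [P [A x]] . [A x]]]] :: [E [T [T [F [P [A x]]]] * [F [P [A x]]]] - [E [T [F [P [A x]]]]]]]

5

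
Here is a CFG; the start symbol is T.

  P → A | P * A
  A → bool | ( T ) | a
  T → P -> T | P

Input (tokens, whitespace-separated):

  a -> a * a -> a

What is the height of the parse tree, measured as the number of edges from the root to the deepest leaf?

5

[T [P [A a]] -> [T [P [P [A a]] * [A a]] -> [T [P [A a]]]]]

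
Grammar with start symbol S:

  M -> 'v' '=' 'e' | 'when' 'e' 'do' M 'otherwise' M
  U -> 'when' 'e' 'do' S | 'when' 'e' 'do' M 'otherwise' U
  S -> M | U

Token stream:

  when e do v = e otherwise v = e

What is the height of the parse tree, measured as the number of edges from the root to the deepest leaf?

3

[S [M when e do [M v = e] otherwise [M v = e]]]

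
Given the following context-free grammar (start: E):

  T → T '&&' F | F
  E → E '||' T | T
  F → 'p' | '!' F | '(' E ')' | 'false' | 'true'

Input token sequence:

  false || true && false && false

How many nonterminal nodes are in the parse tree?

[E [E [T [F false]]] || [T [T [T [F true]] && [F false]] && [F false]]]

10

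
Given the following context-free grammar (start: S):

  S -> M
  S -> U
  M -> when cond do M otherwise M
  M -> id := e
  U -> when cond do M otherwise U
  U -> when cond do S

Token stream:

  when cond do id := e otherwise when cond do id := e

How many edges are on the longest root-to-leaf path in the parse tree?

5

[S [U when cond do [M id := e] otherwise [U when cond do [S [M id := e]]]]]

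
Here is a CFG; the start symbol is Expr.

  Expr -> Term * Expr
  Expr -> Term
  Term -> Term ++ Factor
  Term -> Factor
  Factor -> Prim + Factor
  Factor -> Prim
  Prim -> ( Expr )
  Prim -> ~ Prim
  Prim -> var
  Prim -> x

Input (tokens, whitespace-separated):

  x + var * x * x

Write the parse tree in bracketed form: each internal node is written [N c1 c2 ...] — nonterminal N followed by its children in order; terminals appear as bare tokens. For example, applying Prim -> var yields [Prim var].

[Expr [Term [Factor [Prim x] + [Factor [Prim var]]]] * [Expr [Term [Factor [Prim x]]] * [Expr [Term [Factor [Prim x]]]]]]

Expr
Term * Expr
Factor * Expr
Prim + Factor * Expr
x + Factor * Expr
x + Prim * Expr
x + var * Expr
x + var * Term * Expr
x + var * Factor * Expr
x + var * Prim * Expr
x + var * x * Expr
x + var * x * Term
x + var * x * Factor
x + var * x * Prim
x + var * x * x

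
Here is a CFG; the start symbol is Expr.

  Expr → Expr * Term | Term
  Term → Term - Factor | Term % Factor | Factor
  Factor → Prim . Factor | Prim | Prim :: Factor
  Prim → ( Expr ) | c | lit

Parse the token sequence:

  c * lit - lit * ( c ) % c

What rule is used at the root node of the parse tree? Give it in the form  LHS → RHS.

Expr → Expr * Term

[Expr [Expr [Expr [Term [Factor [Prim c]]]] * [Term [Term [Factor [Prim lit]]] - [Factor [Prim lit]]]] * [Term [Term [Factor [Prim ( [Expr [Term [Factor [Prim c]]]] )]]] % [Factor [Prim c]]]]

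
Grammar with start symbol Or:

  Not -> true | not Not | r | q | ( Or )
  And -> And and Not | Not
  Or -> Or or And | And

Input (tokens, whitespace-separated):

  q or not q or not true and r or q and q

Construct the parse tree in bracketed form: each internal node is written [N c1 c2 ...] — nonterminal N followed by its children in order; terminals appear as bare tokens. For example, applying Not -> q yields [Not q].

[Or [Or [Or [Or [And [Not q]]] or [And [Not not [Not q]]]] or [And [And [Not not [Not true]]] and [Not r]]] or [And [And [Not q]] and [Not q]]]

Or
Or or And
Or or And or And
Or or And or And or And
And or And or And or And
Not or And or And or And
q or And or And or And
q or Not or And or And
q or not Not or And or And
q or not q or And or And
q or not q or And and Not or And
q or not q or Not and Not or And
q or not q or not Not and Not or And
q or not q or not true and Not or And
q or not q or not true and r or And
q or not q or not true and r or And and Not
q or not q or not true and r or Not and Not
q or not q or not true and r or q and Not
q or not q or not true and r or q and q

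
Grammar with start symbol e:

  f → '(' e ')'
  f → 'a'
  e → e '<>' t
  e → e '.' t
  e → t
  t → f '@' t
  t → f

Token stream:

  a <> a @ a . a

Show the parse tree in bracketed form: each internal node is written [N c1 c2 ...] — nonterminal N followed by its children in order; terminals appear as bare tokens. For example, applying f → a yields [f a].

e
e . t
e <> t . t
t <> t . t
f <> t . t
a <> t . t
a <> f @ t . t
a <> a @ t . t
a <> a @ f . t
a <> a @ a . t
a <> a @ a . f
a <> a @ a . a

[e [e [e [t [f a]]] <> [t [f a] @ [t [f a]]]] . [t [f a]]]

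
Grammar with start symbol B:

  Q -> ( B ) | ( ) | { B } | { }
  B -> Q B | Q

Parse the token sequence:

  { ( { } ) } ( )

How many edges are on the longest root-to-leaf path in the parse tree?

6

[B [Q { [B [Q ( [B [Q { }]] )]] }] [B [Q ( )]]]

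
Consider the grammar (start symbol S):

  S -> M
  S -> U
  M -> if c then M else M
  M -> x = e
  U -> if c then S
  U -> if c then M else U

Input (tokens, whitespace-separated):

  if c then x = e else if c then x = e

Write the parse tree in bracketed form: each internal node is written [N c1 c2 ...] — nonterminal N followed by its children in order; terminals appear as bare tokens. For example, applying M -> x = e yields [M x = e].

S
U
if c then M else U
if c then x = e else U
if c then x = e else if c then S
if c then x = e else if c then M
if c then x = e else if c then x = e

[S [U if c then [M x = e] else [U if c then [S [M x = e]]]]]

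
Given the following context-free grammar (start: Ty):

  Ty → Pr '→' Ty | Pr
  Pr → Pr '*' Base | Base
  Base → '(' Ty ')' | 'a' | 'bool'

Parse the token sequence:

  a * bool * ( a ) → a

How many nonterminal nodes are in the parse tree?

13

[Ty [Pr [Pr [Pr [Base a]] * [Base bool]] * [Base ( [Ty [Pr [Base a]]] )]] → [Ty [Pr [Base a]]]]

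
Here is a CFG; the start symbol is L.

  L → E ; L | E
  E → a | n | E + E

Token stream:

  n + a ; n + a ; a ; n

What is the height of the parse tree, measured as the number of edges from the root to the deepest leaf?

5

[L [E [E n] + [E a]] ; [L [E [E n] + [E a]] ; [L [E a] ; [L [E n]]]]]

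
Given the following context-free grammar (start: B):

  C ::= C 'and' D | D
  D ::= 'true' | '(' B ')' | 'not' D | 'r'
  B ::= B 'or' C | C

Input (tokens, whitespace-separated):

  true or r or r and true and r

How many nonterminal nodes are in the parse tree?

13

[B [B [B [C [D true]]] or [C [D r]]] or [C [C [C [D r]] and [D true]] and [D r]]]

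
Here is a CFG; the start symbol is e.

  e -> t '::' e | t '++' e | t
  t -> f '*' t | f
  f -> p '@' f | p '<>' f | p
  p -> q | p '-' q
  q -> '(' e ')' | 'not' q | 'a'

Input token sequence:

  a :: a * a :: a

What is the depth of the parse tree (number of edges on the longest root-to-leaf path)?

[e [t [f [p [q a]]]] :: [e [t [f [p [q a]]] * [t [f [p [q a]]]]] :: [e [t [f [p [q a]]]]]]]

7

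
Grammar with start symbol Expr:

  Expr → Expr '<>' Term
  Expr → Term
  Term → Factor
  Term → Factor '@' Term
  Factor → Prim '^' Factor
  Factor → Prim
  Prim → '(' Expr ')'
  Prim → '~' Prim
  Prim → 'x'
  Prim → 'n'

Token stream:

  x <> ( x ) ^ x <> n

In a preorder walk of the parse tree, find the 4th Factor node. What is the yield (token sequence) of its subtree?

[Expr [Expr [Expr [Term [Factor [Prim x]]]] <> [Term [Factor [Prim ( [Expr [Term [Factor [Prim x]]]] )] ^ [Factor [Prim x]]]]] <> [Term [Factor [Prim n]]]]

x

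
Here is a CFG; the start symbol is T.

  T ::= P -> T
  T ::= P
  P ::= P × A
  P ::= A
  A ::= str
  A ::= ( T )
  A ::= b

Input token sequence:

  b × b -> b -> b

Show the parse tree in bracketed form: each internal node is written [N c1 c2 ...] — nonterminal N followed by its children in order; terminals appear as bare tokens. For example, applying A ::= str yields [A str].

T
P -> T
P × A -> T
A × A -> T
b × A -> T
b × b -> T
b × b -> P -> T
b × b -> A -> T
b × b -> b -> T
b × b -> b -> P
b × b -> b -> A
b × b -> b -> b

[T [P [P [A b]] × [A b]] -> [T [P [A b]] -> [T [P [A b]]]]]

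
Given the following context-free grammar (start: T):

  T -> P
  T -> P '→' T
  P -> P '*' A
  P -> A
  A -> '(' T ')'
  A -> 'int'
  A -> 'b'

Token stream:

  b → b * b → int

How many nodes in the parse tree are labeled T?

3

[T [P [A b]] → [T [P [P [A b]] * [A b]] → [T [P [A int]]]]]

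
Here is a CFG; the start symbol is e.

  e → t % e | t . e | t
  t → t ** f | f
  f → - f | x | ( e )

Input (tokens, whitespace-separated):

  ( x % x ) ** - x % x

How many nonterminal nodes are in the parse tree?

15

[e [t [t [f ( [e [t [f x]] % [e [t [f x]]]] )]] ** [f - [f x]]] % [e [t [f x]]]]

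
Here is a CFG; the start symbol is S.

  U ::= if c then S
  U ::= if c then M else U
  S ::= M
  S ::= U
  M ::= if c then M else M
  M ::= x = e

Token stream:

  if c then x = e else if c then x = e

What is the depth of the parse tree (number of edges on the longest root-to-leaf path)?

[S [U if c then [M x = e] else [U if c then [S [M x = e]]]]]

5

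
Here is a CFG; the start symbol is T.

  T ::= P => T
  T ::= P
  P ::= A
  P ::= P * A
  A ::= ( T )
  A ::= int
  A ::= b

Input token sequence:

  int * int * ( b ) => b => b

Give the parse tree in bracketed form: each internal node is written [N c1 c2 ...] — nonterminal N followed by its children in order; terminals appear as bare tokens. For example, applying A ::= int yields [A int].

T
P => T
P * A => T
P * A * A => T
A * A * A => T
int * A * A => T
int * int * A => T
int * int * ( T ) => T
int * int * ( P ) => T
int * int * ( A ) => T
int * int * ( b ) => T
int * int * ( b ) => P => T
int * int * ( b ) => A => T
int * int * ( b ) => b => T
int * int * ( b ) => b => P
int * int * ( b ) => b => A
int * int * ( b ) => b => b

[T [P [P [P [A int]] * [A int]] * [A ( [T [P [A b]]] )]] => [T [P [A b]] => [T [P [A b]]]]]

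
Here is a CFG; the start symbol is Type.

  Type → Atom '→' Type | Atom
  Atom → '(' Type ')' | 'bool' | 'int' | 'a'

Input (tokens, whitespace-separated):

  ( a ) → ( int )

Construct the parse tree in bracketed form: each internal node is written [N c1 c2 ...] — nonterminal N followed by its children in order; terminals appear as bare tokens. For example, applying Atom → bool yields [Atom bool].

Type
Atom → Type
( Type ) → Type
( Atom ) → Type
( a ) → Type
( a ) → Atom
( a ) → ( Type )
( a ) → ( Atom )
( a ) → ( int )

[Type [Atom ( [Type [Atom a]] )] → [Type [Atom ( [Type [Atom int]] )]]]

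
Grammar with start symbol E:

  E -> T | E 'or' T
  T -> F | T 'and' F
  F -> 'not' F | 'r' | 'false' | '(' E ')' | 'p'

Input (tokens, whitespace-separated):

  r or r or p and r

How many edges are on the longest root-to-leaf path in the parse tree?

5

[E [E [E [T [F r]]] or [T [F r]]] or [T [T [F p]] and [F r]]]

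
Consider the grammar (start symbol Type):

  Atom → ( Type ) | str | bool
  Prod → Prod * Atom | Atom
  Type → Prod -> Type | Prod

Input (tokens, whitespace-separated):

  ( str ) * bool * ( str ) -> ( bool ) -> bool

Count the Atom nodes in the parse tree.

[Type [Prod [Prod [Prod [Atom ( [Type [Prod [Atom str]]] )]] * [Atom bool]] * [Atom ( [Type [Prod [Atom str]]] )]] -> [Type [Prod [Atom ( [Type [Prod [Atom bool]]] )]] -> [Type [Prod [Atom bool]]]]]

8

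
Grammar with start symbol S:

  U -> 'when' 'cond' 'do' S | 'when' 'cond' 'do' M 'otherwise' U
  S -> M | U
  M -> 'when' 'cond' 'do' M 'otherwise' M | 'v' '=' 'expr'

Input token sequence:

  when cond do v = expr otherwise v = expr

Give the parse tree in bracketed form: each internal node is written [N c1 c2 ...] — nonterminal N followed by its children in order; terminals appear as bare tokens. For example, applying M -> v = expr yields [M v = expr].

[S [M when cond do [M v = expr] otherwise [M v = expr]]]

S
M
when cond do M otherwise M
when cond do v = expr otherwise M
when cond do v = expr otherwise v = expr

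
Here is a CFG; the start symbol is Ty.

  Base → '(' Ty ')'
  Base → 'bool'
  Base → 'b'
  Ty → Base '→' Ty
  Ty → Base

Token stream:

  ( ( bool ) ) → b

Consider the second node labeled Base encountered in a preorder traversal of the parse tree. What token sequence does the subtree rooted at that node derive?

( bool )

[Ty [Base ( [Ty [Base ( [Ty [Base bool]] )]] )] → [Ty [Base b]]]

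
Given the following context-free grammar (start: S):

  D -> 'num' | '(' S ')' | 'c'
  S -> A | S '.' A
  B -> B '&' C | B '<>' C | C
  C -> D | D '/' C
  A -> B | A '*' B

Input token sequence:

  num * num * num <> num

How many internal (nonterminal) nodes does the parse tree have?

16

[S [A [A [A [B [C [D num]]]] * [B [C [D num]]]] * [B [B [C [D num]]] <> [C [D num]]]]]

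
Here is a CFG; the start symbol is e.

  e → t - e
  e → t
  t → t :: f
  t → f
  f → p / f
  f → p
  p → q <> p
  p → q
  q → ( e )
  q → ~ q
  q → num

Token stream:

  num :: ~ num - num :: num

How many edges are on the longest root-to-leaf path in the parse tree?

[e [t [t [f [p [q num]]]] :: [f [p [q ~ [q num]]]]] - [e [t [t [f [p [q num]]]] :: [f [p [q num]]]]]]

7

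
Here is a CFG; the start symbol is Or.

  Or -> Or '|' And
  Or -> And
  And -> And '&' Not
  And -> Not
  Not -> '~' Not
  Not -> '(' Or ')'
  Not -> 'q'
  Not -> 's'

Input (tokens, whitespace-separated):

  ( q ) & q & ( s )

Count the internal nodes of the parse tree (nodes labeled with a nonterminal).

[Or [And [And [And [Not ( [Or [And [Not q]]] )]] & [Not q]] & [Not ( [Or [And [Not s]]] )]]]

13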